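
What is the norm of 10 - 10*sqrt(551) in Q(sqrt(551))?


N(a + b*sqrt(d)) = a^2 - d*b^2
= (10)^2 - (551)*(-10)^2
= 100 - 55100
= -55000

-55000


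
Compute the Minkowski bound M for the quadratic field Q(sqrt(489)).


d = 489, d mod 4 = 1, so disc(K) = d = 489; |disc(K)| = 489
Real quadratic field, so n = 2, s = r2 = 0, r1 = 2
M = (n!/n^n) * (4/pi)^s * sqrt(|disc(K)|) = (2!/2^2) * (4/pi)^0 * sqrt(489)
= 0.5 * 1.000000 * 22.113344
= 11.0567

11.0567


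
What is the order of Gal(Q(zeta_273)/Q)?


|Gal(Q(zeta_273)/Q)| = phi(273)
= 144

144


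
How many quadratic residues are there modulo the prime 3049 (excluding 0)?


For prime p, the number of non-zero quadratic residues is (p-1)/2.
= (3049-1)/2
= 1524

1524


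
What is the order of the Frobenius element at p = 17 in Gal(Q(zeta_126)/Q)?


The Frobenius at p in Gal(Q(zeta_n)/Q) = (Z/nZ)* is the class of p, so its order is ord_126(17), the smallest k >= 1 with 17^k = 1 mod 126.
n = 126 = 2 * 3^2 * 7, phi(126) = 36; the order divides phi(n).
Divisors of 36: 1, 2, 3, 4, 6, 9, 12, 18, 36
Repeated squaring mod 126: 17^1 = 17, 17^2 = 37, 17^4 = 109, 17^8 = 37, 17^16 = 109, 17^32 = 37
Test divisors in increasing order:
  k=1: 17^1 = 17 mod 126
  k=2: 17^2 = 37 mod 126
  k=3: 17^3 = 37 * 17 = 125 mod 126
  k=4: 17^4 = 109 mod 126
  k=6: 17^6 = 109 * 37 = 1 mod 126  <- first divisor giving 1
Order = 6

6


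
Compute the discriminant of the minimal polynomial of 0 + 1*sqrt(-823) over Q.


The element 0 + 1*sqrt(-823) has minimal polynomial:
x^2 + 0*x + 823
Discriminant = (0)^2 - 4*(823)
= 0 - 3292
= -3292

-3292


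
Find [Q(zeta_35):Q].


The degree equals Euler's totient phi(35).
35 = 5 * 7
phi(35) = 24

24


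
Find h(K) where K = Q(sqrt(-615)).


K = Q(sqrt(-615)). d mod 4 = 1, so D = disc(K) = d = -615
h(K) equals the number of primitive reduced positive-definite forms (a, b, c) = a*x^2 + b*x*y + c*y^2 with b^2 - 4ac = D,
where reduced means |b| <= a <= c, with b >= 0 whenever |b| = a or a = c, and primitive means gcd(a, b, c) = 1.
Reduced forces 3a^2 <= |D| = 615, so 1 <= a <= 14; b must have the parity of D, and c = (b^2 - D)/(4a) must be an integer >= a.
Enumerate a = 1..14, b in [-a, a]:
  a=1: (1, 1, 154)  [1]
  a=2: (2, -1, 77), (2, 1, 77)  [2]
  a=3: (3, 3, 52)  [1]
  a=4: (4, -3, 39), (4, 3, 39)  [2]
  a=5: (5, 5, 32)  [1]
  a=6: (6, -3, 26), (6, 3, 26)  [2]
  a=7: (7, -1, 22), (7, 1, 22)  [2]
  a=8: (8, -5, 20), (8, 5, 20)  [2]
  a=9: none
  a=10: (10, -5, 16), (10, 5, 16)  [2]
  a=11: (11, -1, 14), (11, 1, 14)  [2]
  a=12: (12, -3, 13), (12, 3, 13)  [2]
  a=13: none
  a=14: (14, 13, 14)  [1]
Total reduced forms: 1 + 2 + 1 + 2 + 1 + 2 + 2 + 2 + 2 + 2 + 2 + 1 = 20
h = 20

20


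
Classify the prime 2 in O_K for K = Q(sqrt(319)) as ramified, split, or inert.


K = Q(sqrt(319)). Since d mod 4 = 3, disc(K) = 1276.
Check p | disc: 1276 mod 2 = 0.
p divides disc, so p ramifies: (p) = P^2 with e=2, f=1, g=1.
Therefore p is ramified.

ramified


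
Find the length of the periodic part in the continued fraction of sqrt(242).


Run the CF algorithm for sqrt(242).
a_0 = floor(sqrt(242)) = 15; set m_0=0, q_0=1.
Recurrence: m' = q*a - m,  q' = (d - m'^2)/q,  a' = floor((a_0 + m')/q').
  step 1: m=15, q=17, a=1
  step 2: m=2, q=14, a=1
  step 3: m=12, q=7, a=3
  step 4: m=9, q=23, a=1
  step 5: m=14, q=2, a=14
  step 6: m=14, q=23, a=1
  step 7: m=9, q=7, a=3
  step 8: m=12, q=14, a=1
  step 9: m=2, q=17, a=1
  step 10: m=15, q=1, a=30
a_10 = 2*a_0 = 30, so the period closes here.
sqrt(242) = [15; 1, 1, 3, 1, 14, 1, 3, 1, 1, 30]
Period length = 10

10


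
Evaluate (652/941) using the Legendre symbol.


p = 941 is prime, so compute (652/941) with the reciprocity algorithm (Jacobi-symbol steps: pull out 2s via (2/n), flip via reciprocity, reduce):
  pull out 2: (2/941) = -1  (since 941 mod 8 = 5)
  pull out 2: (2/941) = -1  (since 941 mod 8 = 5)
  reciprocity: (163/941) -> +(941/163)
  reduce: (126/163)
  pull out 2: (2/163) = -1  (since 163 mod 8 = 3)
  reciprocity: (63/163) -> -(163/63)
  reduce: (37/63)
  reciprocity: (37/63) -> +(63/37)
  reduce: (26/37)
  pull out 2: (2/37) = -1  (since 37 mod 8 = 5)
  reciprocity: (13/37) -> +(37/13)
  reduce: (11/13)
  reciprocity: (11/13) -> +(13/11)
  reduce: (2/11)
  pull out 2: (2/11) = -1  (since 11 mod 8 = 3)
  (1/11) = 1
Product of signs = 1
(652/941) = 1

1


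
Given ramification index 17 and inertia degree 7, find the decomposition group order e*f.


|D_P| = e * f
= 17 * 7
= 119

119


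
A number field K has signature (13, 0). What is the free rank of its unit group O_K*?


By Dirichlet's unit theorem:
rank = r1 + r2 - 1
= 13 + 0 - 1
= 12

12


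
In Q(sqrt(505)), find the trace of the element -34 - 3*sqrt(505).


Tr(a + b*sqrt(d)) = (a + b*sqrt(d)) + (a - b*sqrt(d)) = 2a
= 2 * (-34)
= -68

-68


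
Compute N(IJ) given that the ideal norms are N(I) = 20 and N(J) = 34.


N(IJ) = N(I) * N(J)
= 20 * 34
= 680

680


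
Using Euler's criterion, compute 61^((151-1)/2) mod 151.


p = 151 is prime and the exponent is (p-1)/2 = 75, so by Euler's criterion 61^75 = (61/151) = +1 or -1 mod 151.
Compute by square-and-multiply:
  75 = 64 + 8 + 2 + 1 (binary 1001011)
  Repeated squaring mod 151: 61^1 = 61, 61^2 = 97, 61^4 = 47, 61^8 = 95, 61^16 = 116, 61^32 = 17, 61^64 = 138
  61^75 = 61^64 * 61^8 * 61^2 * 61^1 = 138 * 95 * 97 * 61 mod 151
    138 * 95 = 13110 = 124 mod 151
    124 * 97 = 12028 = 99 mod 151
    99 * 61 = 6039 = 150 mod 151
  61^75 = 150 mod 151
Result 150 = p - 1 = -1 mod 151: 61 is a quadratic non-residue mod 151. As a residue in [0, p-1] the value is 150.
61^75 mod 151 = 150

150


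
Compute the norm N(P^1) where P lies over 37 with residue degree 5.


N(P^a) = p^(a*f)
= 37^(1*5)
= 37^5
= 69343957

69343957


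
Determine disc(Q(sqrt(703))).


For K = Q(sqrt(d)) with d squarefree: disc(K) = d if d = 1 mod 4, and disc(K) = 4d if d = 2 or 3 mod 4.
Here d = 703, and d mod 4 = 3.
d = 3 mod 4, not 1 (O_K = Z[sqrt(d)]), so disc(K) = 4d = 4 * (703) = 2812

2812


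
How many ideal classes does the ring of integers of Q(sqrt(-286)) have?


K = Q(sqrt(-286)). d mod 4 = 2, so D = disc(K) = 4d = -1144
h(K) equals the number of primitive reduced positive-definite forms (a, b, c) = a*x^2 + b*x*y + c*y^2 with b^2 - 4ac = D,
where reduced means |b| <= a <= c, with b >= 0 whenever |b| = a or a = c, and primitive means gcd(a, b, c) = 1.
Reduced forces 3a^2 <= |D| = 1144, so 1 <= a <= 19; b must have the parity of D, and c = (b^2 - D)/(4a) must be an integer >= a.
Enumerate a = 1..19, b in [-a, a]:
  a=1: (1, 0, 286)  [1]
  a=2: (2, 0, 143)  [1]
  a=3..4: none
  a=5: (5, -4, 58), (5, 4, 58)  [2]
  a=6: none
  a=7: (7, -2, 41), (7, 2, 41)  [2]
  a=8..9: none
  a=10: (10, -4, 29), (10, 4, 29)  [2]
  a=11: (11, 0, 26)  [1]
  a=12: none
  a=13: (13, 0, 22)  [1]
  a=14: (14, -12, 23), (14, 12, 23)  [2]
  a=15..19: none
Total reduced forms: 1 + 1 + 2 + 2 + 2 + 1 + 1 + 2 = 12
h = 12

12


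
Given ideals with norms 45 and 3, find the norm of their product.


N(IJ) = N(I) * N(J)
= 45 * 3
= 135

135


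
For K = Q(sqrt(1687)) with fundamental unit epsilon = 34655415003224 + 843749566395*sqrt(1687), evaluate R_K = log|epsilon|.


epsilon = 34655415003224 + 843749566395*sqrt(1687)
= 6.9311e+13
R = ln(6.9311e+13)
= 31.8696

31.8696


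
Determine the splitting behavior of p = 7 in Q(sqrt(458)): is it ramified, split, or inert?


K = Q(sqrt(458)). Since d mod 4 = 2, disc(K) = 1832.
Check p | disc: 1832 mod 7 = 5.
p does not divide disc. Compute Legendre symbol (d/p):
3^((7-1)/2) mod 7 = -1
(d/p) = -1, so p is inert: (p) stays prime with e=1, f=2, g=1.
Therefore p is inert.

inert


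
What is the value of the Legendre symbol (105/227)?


p = 227 is prime, so compute (105/227) with the reciprocity algorithm (Jacobi-symbol steps: pull out 2s via (2/n), flip via reciprocity, reduce):
  reciprocity: (105/227) -> +(227/105)
  reduce: (17/105)
  reciprocity: (17/105) -> +(105/17)
  reduce: (3/17)
  reciprocity: (3/17) -> +(17/3)
  reduce: (2/3)
  pull out 2: (2/3) = -1  (since 3 mod 8 = 3)
  (1/3) = 1
Product of signs = -1
(105/227) = -1

-1


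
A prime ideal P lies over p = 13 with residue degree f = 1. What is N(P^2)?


N(P^a) = p^(a*f)
= 13^(2*1)
= 13^2
= 169

169


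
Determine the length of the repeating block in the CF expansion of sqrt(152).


Run the CF algorithm for sqrt(152).
a_0 = floor(sqrt(152)) = 12; set m_0=0, q_0=1.
Recurrence: m' = q*a - m,  q' = (d - m'^2)/q,  a' = floor((a_0 + m')/q').
  step 1: m=12, q=8, a=3
  step 2: m=12, q=1, a=24
a_2 = 2*a_0 = 24, so the period closes here.
sqrt(152) = [12; 3, 24]
Period length = 2

2


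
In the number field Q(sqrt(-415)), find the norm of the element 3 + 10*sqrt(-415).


N(a + b*sqrt(d)) = a^2 - d*b^2
= (3)^2 - (-415)*(10)^2
= 9 + 41500
= 41509

41509


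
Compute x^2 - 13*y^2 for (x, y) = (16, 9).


x^2 - d*y^2
= 16^2 - 13*9^2
= 256 - 1053
= -797

-797


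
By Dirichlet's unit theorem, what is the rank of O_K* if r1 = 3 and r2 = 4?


By Dirichlet's unit theorem:
rank = r1 + r2 - 1
= 3 + 4 - 1
= 6

6


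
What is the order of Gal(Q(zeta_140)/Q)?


|Gal(Q(zeta_140)/Q)| = phi(140)
= 48

48


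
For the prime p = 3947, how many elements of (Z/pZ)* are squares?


For prime p, the number of non-zero quadratic residues is (p-1)/2.
= (3947-1)/2
= 1973

1973


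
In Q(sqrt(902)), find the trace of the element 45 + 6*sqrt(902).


Tr(a + b*sqrt(d)) = (a + b*sqrt(d)) + (a - b*sqrt(d)) = 2a
= 2 * (45)
= 90

90


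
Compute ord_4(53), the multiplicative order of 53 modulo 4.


We want ord_4(53), the smallest k >= 1 with 53^k = 1 mod 4.
n = 4 = 2^2, phi(4) = 2; the order divides phi(n).
Divisors of 2: 1, 2
Repeated squaring mod 4: 53^1 = 1, 53^2 = 1
Test divisors in increasing order:
  k=1: 53^1 = 1 mod 4  <- first divisor giving 1
Order = 1

1


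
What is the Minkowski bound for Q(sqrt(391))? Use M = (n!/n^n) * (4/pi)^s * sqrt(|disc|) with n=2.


d = 391, d mod 4 = 3, so disc(K) = 4d = 1564; |disc(K)| = 1564
Real quadratic field, so n = 2, s = r2 = 0, r1 = 2
M = (n!/n^n) * (4/pi)^s * sqrt(|disc(K)|) = (2!/2^2) * (4/pi)^0 * sqrt(1564)
= 0.5 * 1.000000 * 39.547440
= 19.7737

19.7737


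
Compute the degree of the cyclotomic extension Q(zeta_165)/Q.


The degree equals Euler's totient phi(165).
165 = 3 * 5 * 11
phi(165) = 80

80


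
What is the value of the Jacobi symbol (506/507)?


Compute (506/507) via quadratic reciprocity:
  pull out 2: (2/507) = -1  (since 507 mod 8 = 3)
  reciprocity: (253/507) -> +(507/253)
  reduce: (1/253)
  (1/253) = 1
Product of signs = -1

-1


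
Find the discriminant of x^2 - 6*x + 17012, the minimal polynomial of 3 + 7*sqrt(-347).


The element 3 + 7*sqrt(-347) has minimal polynomial:
x^2 - 6*x + 17012
Discriminant = (-6)^2 - 4*(17012)
= 36 - 68048
= -68012

-68012


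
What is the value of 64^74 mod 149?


p = 149 is prime and the exponent is (p-1)/2 = 74, so by Euler's criterion 64^74 = (64/149) = +1 or -1 mod 149.
Compute by square-and-multiply:
  74 = 64 + 8 + 2 (binary 1001010)
  Repeated squaring mod 149: 64^1 = 64, 64^2 = 73, 64^4 = 114, 64^8 = 33, 64^16 = 46, 64^32 = 30, 64^64 = 6
  64^74 = 64^64 * 64^8 * 64^2 = 6 * 33 * 73 mod 149
    6 * 33 = 198 = 49 mod 149
    49 * 73 = 3577 = 1 mod 149
  64^74 = 1 mod 149
Result 1: 64 is a quadratic residue mod 149.
64^74 mod 149 = 1

1


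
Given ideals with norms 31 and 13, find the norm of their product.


N(IJ) = N(I) * N(J)
= 31 * 13
= 403

403


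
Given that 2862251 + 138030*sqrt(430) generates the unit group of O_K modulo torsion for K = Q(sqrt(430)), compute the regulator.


epsilon = 2862251 + 138030*sqrt(430)
= 5.7245e+06
R = ln(5.7245e+06)
= 15.5603

15.5603


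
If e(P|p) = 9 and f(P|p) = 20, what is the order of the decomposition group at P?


|D_P| = e * f
= 9 * 20
= 180

180


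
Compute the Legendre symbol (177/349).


p = 349 is prime, so compute (177/349) with the reciprocity algorithm (Jacobi-symbol steps: pull out 2s via (2/n), flip via reciprocity, reduce):
  reciprocity: (177/349) -> +(349/177)
  reduce: (172/177)
  pull out 2: (2/177) = +1  (since 177 mod 8 = 1)
  pull out 2: (2/177) = +1  (since 177 mod 8 = 1)
  reciprocity: (43/177) -> +(177/43)
  reduce: (5/43)
  reciprocity: (5/43) -> +(43/5)
  reduce: (3/5)
  reciprocity: (3/5) -> +(5/3)
  reduce: (2/3)
  pull out 2: (2/3) = -1  (since 3 mod 8 = 3)
  (1/3) = 1
Product of signs = -1
(177/349) = -1

-1


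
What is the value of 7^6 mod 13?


p = 13 is prime and the exponent is (p-1)/2 = 6, so by Euler's criterion 7^6 = (7/13) = +1 or -1 mod 13.
Compute by square-and-multiply:
  6 = 4 + 2 (binary 110)
  Repeated squaring mod 13: 7^1 = 7, 7^2 = 10, 7^4 = 9
  7^6 = 7^4 * 7^2 = 9 * 10 mod 13
    9 * 10 = 90 = 12 mod 13
  7^6 = 12 mod 13
Result 12 = p - 1 = -1 mod 13: 7 is a quadratic non-residue mod 13. As a residue in [0, p-1] the value is 12.
7^6 mod 13 = 12

12


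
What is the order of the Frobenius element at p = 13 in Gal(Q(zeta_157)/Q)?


The Frobenius at p in Gal(Q(zeta_n)/Q) = (Z/nZ)* is the class of p, so its order is ord_157(13), the smallest k >= 1 with 13^k = 1 mod 157.
n = 157 = 157, phi(157) = 156; the order divides phi(n).
Divisors of 156: 1, 2, 3, 4, 6, 12, 13, 26, 39, 52, 78, 156
Repeated squaring mod 157: 13^1 = 13, 13^2 = 12, 13^4 = 144, 13^8 = 12, 13^16 = 144, 13^32 = 12, 13^64 = 144, 13^128 = 12
Test divisors in increasing order:
  k=1: 13^1 = 13 mod 157
  k=2: 13^2 = 12 mod 157
  k=3: 13^3 = 12 * 13 = 156 mod 157
  k=4: 13^4 = 144 mod 157
  k=6: 13^6 = 144 * 12 = 1 mod 157  <- first divisor giving 1
Order = 6

6


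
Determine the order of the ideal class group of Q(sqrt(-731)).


K = Q(sqrt(-731)). d mod 4 = 1, so D = disc(K) = d = -731
h(K) equals the number of primitive reduced positive-definite forms (a, b, c) = a*x^2 + b*x*y + c*y^2 with b^2 - 4ac = D,
where reduced means |b| <= a <= c, with b >= 0 whenever |b| = a or a = c, and primitive means gcd(a, b, c) = 1.
Reduced forces 3a^2 <= |D| = 731, so 1 <= a <= 15; b must have the parity of D, and c = (b^2 - D)/(4a) must be an integer >= a.
Enumerate a = 1..15, b in [-a, a]:
  a=1: (1, 1, 183)  [1]
  a=2: none
  a=3: (3, -1, 61), (3, 1, 61)  [2]
  a=4: none
  a=5: (5, -3, 37), (5, 3, 37)  [2]
  a=6: none
  a=7: (7, -5, 27), (7, 5, 27)  [2]
  a=8: none
  a=9: (9, -5, 21), (9, 5, 21)  [2]
  a=10..12: none
  a=13: (13, -7, 15), (13, 7, 15)  [2]
  a=14: none
  a=15: (15, 13, 15)  [1]
Total reduced forms: 1 + 2 + 2 + 2 + 2 + 2 + 1 = 12
h = 12

12


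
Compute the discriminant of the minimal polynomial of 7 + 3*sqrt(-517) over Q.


The element 7 + 3*sqrt(-517) has minimal polynomial:
x^2 - 14*x + 4702
Discriminant = (-14)^2 - 4*(4702)
= 196 - 18808
= -18612

-18612


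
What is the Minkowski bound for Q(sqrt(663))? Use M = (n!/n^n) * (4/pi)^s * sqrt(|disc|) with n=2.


d = 663, d mod 4 = 3, so disc(K) = 4d = 2652; |disc(K)| = 2652
Real quadratic field, so n = 2, s = r2 = 0, r1 = 2
M = (n!/n^n) * (4/pi)^s * sqrt(|disc(K)|) = (2!/2^2) * (4/pi)^0 * sqrt(2652)
= 0.5 * 1.000000 * 51.497573
= 25.7488

25.7488


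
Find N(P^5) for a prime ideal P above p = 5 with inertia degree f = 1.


N(P^a) = p^(a*f)
= 5^(5*1)
= 5^5
= 3125

3125


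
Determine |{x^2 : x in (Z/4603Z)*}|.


For prime p, the number of non-zero quadratic residues is (p-1)/2.
= (4603-1)/2
= 2301

2301


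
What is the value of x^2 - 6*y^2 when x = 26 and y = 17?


x^2 - d*y^2
= 26^2 - 6*17^2
= 676 - 1734
= -1058

-1058


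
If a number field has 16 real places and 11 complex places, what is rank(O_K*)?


By Dirichlet's unit theorem:
rank = r1 + r2 - 1
= 16 + 11 - 1
= 26

26


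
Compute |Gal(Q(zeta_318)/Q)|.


|Gal(Q(zeta_318)/Q)| = phi(318)
= 104

104


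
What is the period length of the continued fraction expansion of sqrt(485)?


Run the CF algorithm for sqrt(485).
a_0 = floor(sqrt(485)) = 22; set m_0=0, q_0=1.
Recurrence: m' = q*a - m,  q' = (d - m'^2)/q,  a' = floor((a_0 + m')/q').
  step 1: m=22, q=1, a=44
a_1 = 2*a_0 = 44, so the period closes here.
sqrt(485) = [22; 44]
Period length = 1

1


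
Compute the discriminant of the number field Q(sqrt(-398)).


For K = Q(sqrt(d)) with d squarefree: disc(K) = d if d = 1 mod 4, and disc(K) = 4d if d = 2 or 3 mod 4.
Here d = -398, and d mod 4 = 2.
d = 2 mod 4, not 1 (O_K = Z[sqrt(d)]), so disc(K) = 4d = 4 * (-398) = -1592

-1592


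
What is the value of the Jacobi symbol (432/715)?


Compute (432/715) via quadratic reciprocity:
  pull out 2: (2/715) = -1  (since 715 mod 8 = 3)
  pull out 2: (2/715) = -1  (since 715 mod 8 = 3)
  pull out 2: (2/715) = -1  (since 715 mod 8 = 3)
  pull out 2: (2/715) = -1  (since 715 mod 8 = 3)
  reciprocity: (27/715) -> -(715/27)
  reduce: (13/27)
  reciprocity: (13/27) -> +(27/13)
  reduce: (1/13)
  (1/13) = 1
Product of signs = -1

-1


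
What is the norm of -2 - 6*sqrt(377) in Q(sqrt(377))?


N(a + b*sqrt(d)) = a^2 - d*b^2
= (-2)^2 - (377)*(-6)^2
= 4 - 13572
= -13568

-13568


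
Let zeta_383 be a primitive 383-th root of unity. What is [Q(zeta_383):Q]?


The degree equals Euler's totient phi(383).
383 = 383
phi(383) = 382

382


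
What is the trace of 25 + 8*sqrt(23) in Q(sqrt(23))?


Tr(a + b*sqrt(d)) = (a + b*sqrt(d)) + (a - b*sqrt(d)) = 2a
= 2 * (25)
= 50

50


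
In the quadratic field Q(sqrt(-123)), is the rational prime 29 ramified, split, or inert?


K = Q(sqrt(-123)). Since d mod 4 = 1, disc(K) = -123.
Check p | disc: -123 mod 29 = 22.
p does not divide disc. Compute Legendre symbol (d/p):
22^((29-1)/2) mod 29 = 1
(d/p) = 1, so p splits: (p) = P*P' with e=1, f=1, g=2.
Therefore p is split.

split


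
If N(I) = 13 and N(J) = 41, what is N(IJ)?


N(IJ) = N(I) * N(J)
= 13 * 41
= 533

533


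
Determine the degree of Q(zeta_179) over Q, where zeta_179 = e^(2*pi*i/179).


The degree equals Euler's totient phi(179).
179 = 179
phi(179) = 178

178


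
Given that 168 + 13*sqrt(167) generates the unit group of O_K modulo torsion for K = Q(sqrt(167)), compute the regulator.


epsilon = 168 + 13*sqrt(167)
= 335.9970
R = ln(335.9970)
= 5.8171

5.8171


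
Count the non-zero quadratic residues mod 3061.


For prime p, the number of non-zero quadratic residues is (p-1)/2.
= (3061-1)/2
= 1530

1530


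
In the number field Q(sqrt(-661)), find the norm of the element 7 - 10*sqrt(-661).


N(a + b*sqrt(d)) = a^2 - d*b^2
= (7)^2 - (-661)*(-10)^2
= 49 + 66100
= 66149

66149


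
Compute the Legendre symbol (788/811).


p = 811 is prime, so compute (788/811) with the reciprocity algorithm (Jacobi-symbol steps: pull out 2s via (2/n), flip via reciprocity, reduce):
  pull out 2: (2/811) = -1  (since 811 mod 8 = 3)
  pull out 2: (2/811) = -1  (since 811 mod 8 = 3)
  reciprocity: (197/811) -> +(811/197)
  reduce: (23/197)
  reciprocity: (23/197) -> +(197/23)
  reduce: (13/23)
  reciprocity: (13/23) -> +(23/13)
  reduce: (10/13)
  pull out 2: (2/13) = -1  (since 13 mod 8 = 5)
  reciprocity: (5/13) -> +(13/5)
  reduce: (3/5)
  reciprocity: (3/5) -> +(5/3)
  reduce: (2/3)
  pull out 2: (2/3) = -1  (since 3 mod 8 = 3)
  (1/3) = 1
Product of signs = 1
(788/811) = 1

1


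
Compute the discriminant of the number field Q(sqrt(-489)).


For K = Q(sqrt(d)) with d squarefree: disc(K) = d if d = 1 mod 4, and disc(K) = 4d if d = 2 or 3 mod 4.
Here d = -489, and d mod 4 = 3.
d = 3 mod 4, not 1 (O_K = Z[sqrt(d)]), so disc(K) = 4d = 4 * (-489) = -1956

-1956


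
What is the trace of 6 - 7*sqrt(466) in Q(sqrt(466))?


Tr(a + b*sqrt(d)) = (a + b*sqrt(d)) + (a - b*sqrt(d)) = 2a
= 2 * (6)
= 12

12


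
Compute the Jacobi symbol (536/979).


Compute (536/979) via quadratic reciprocity:
  pull out 2: (2/979) = -1  (since 979 mod 8 = 3)
  pull out 2: (2/979) = -1  (since 979 mod 8 = 3)
  pull out 2: (2/979) = -1  (since 979 mod 8 = 3)
  reciprocity: (67/979) -> -(979/67)
  reduce: (41/67)
  reciprocity: (41/67) -> +(67/41)
  reduce: (26/41)
  pull out 2: (2/41) = +1  (since 41 mod 8 = 1)
  reciprocity: (13/41) -> +(41/13)
  reduce: (2/13)
  pull out 2: (2/13) = -1  (since 13 mod 8 = 5)
  (1/13) = 1
Product of signs = -1

-1


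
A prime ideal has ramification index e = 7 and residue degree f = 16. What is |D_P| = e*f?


|D_P| = e * f
= 7 * 16
= 112

112


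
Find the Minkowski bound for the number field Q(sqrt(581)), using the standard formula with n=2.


d = 581, d mod 4 = 1, so disc(K) = d = 581; |disc(K)| = 581
Real quadratic field, so n = 2, s = r2 = 0, r1 = 2
M = (n!/n^n) * (4/pi)^s * sqrt(|disc(K)|) = (2!/2^2) * (4/pi)^0 * sqrt(581)
= 0.5 * 1.000000 * 24.103942
= 12.0520

12.0520


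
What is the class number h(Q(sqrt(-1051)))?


K = Q(sqrt(-1051)). d mod 4 = 1, so D = disc(K) = d = -1051
h(K) equals the number of primitive reduced positive-definite forms (a, b, c) = a*x^2 + b*x*y + c*y^2 with b^2 - 4ac = D,
where reduced means |b| <= a <= c, with b >= 0 whenever |b| = a or a = c, and primitive means gcd(a, b, c) = 1.
Reduced forces 3a^2 <= |D| = 1051, so 1 <= a <= 18; b must have the parity of D, and c = (b^2 - D)/(4a) must be an integer >= a.
Enumerate a = 1..18, b in [-a, a]:
  a=1: (1, 1, 263)  [1]
  a=2..4: none
  a=5: (5, -3, 53), (5, 3, 53)  [2]
  a=6..10: none
  a=11: (11, -7, 25), (11, 7, 25)  [2]
  a=12..18: none
Total reduced forms: 1 + 2 + 2 = 5
h = 5

5


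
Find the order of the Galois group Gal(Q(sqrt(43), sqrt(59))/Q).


The 2 square roots of distinct primes are multiplicatively independent over Q,
so [K:Q] = 2^2 and Gal(K/Q) is isomorphic to (Z/2Z)^2.
|Gal| = 2^2 = 4

4


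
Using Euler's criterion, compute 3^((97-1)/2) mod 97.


p = 97 is prime and the exponent is (p-1)/2 = 48, so by Euler's criterion 3^48 = (3/97) = +1 or -1 mod 97.
Compute by square-and-multiply:
  48 = 32 + 16 (binary 110000)
  Repeated squaring mod 97: 3^1 = 3, 3^2 = 9, 3^4 = 81, 3^8 = 62, 3^16 = 61, 3^32 = 35
  3^48 = 3^32 * 3^16 = 35 * 61 mod 97
    35 * 61 = 2135 = 1 mod 97
  3^48 = 1 mod 97
Result 1: 3 is a quadratic residue mod 97.
3^48 mod 97 = 1

1


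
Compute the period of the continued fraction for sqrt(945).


Run the CF algorithm for sqrt(945).
a_0 = floor(sqrt(945)) = 30; set m_0=0, q_0=1.
Recurrence: m' = q*a - m,  q' = (d - m'^2)/q,  a' = floor((a_0 + m')/q').
  step 1: m=30, q=45, a=1
  step 2: m=15, q=16, a=2
  step 3: m=17, q=41, a=1
  step 4: m=24, q=9, a=6
  step 5: m=30, q=5, a=12
  step 6: m=30, q=9, a=6
  step 7: m=24, q=41, a=1
  step 8: m=17, q=16, a=2
  step 9: m=15, q=45, a=1
  step 10: m=30, q=1, a=60
a_10 = 2*a_0 = 60, so the period closes here.
sqrt(945) = [30; 1, 2, 1, 6, 12, 6, 1, 2, 1, 60]
Period length = 10

10


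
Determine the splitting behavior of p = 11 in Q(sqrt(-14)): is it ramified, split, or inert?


K = Q(sqrt(-14)). Since d mod 4 = 2, disc(K) = -56.
Check p | disc: -56 mod 11 = 10.
p does not divide disc. Compute Legendre symbol (d/p):
8^((11-1)/2) mod 11 = -1
(d/p) = -1, so p is inert: (p) stays prime with e=1, f=2, g=1.
Therefore p is inert.

inert


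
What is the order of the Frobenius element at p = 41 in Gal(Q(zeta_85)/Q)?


The Frobenius at p in Gal(Q(zeta_n)/Q) = (Z/nZ)* is the class of p, so its order is ord_85(41), the smallest k >= 1 with 41^k = 1 mod 85.
n = 85 = 5 * 17, phi(85) = 64; the order divides phi(n).
Divisors of 64: 1, 2, 4, 8, 16, 32, 64
Repeated squaring mod 85: 41^1 = 41, 41^2 = 66, 41^4 = 21, 41^8 = 16, 41^16 = 1, 41^32 = 1, 41^64 = 1
Test divisors in increasing order:
  k=1: 41^1 = 41 mod 85
  k=2: 41^2 = 66 mod 85
  k=4: 41^4 = 21 mod 85
  k=8: 41^8 = 16 mod 85
  k=16: 41^16 = 1 mod 85  <- first divisor giving 1
Order = 16

16


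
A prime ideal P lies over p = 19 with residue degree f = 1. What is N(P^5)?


N(P^a) = p^(a*f)
= 19^(5*1)
= 19^5
= 2476099

2476099


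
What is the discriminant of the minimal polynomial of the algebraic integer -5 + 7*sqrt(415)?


The element -5 + 7*sqrt(415) has minimal polynomial:
x^2 + 10*x - 20310
Discriminant = (10)^2 - 4*(-20310)
= 100 + 81240
= 81340

81340


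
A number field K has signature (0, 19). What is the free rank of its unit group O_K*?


By Dirichlet's unit theorem:
rank = r1 + r2 - 1
= 0 + 19 - 1
= 18

18


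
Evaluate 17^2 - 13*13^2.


x^2 - d*y^2
= 17^2 - 13*13^2
= 289 - 2197
= -1908

-1908


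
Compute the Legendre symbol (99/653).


p = 653 is prime, so compute (99/653) with the reciprocity algorithm (Jacobi-symbol steps: pull out 2s via (2/n), flip via reciprocity, reduce):
  reciprocity: (99/653) -> +(653/99)
  reduce: (59/99)
  reciprocity: (59/99) -> -(99/59)
  reduce: (40/59)
  pull out 2: (2/59) = -1  (since 59 mod 8 = 3)
  pull out 2: (2/59) = -1  (since 59 mod 8 = 3)
  pull out 2: (2/59) = -1  (since 59 mod 8 = 3)
  reciprocity: (5/59) -> +(59/5)
  reduce: (4/5)
  pull out 2: (2/5) = -1  (since 5 mod 8 = 5)
  pull out 2: (2/5) = -1  (since 5 mod 8 = 5)
  (1/5) = 1
Product of signs = 1
(99/653) = 1

1


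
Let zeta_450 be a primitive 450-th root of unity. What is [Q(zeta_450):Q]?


The degree equals Euler's totient phi(450).
450 = 2 * 3^2 * 5^2
phi(450) = 120

120


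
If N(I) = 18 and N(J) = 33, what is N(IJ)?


N(IJ) = N(I) * N(J)
= 18 * 33
= 594

594


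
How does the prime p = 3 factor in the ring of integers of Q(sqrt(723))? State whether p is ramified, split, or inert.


K = Q(sqrt(723)). Since d mod 4 = 3, disc(K) = 2892.
Check p | disc: 2892 mod 3 = 0.
p divides disc, so p ramifies: (p) = P^2 with e=2, f=1, g=1.
Therefore p is ramified.

ramified


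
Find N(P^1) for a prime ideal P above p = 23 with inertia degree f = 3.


N(P^a) = p^(a*f)
= 23^(1*3)
= 23^3
= 12167

12167


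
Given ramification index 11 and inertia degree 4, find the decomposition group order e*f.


|D_P| = e * f
= 11 * 4
= 44

44


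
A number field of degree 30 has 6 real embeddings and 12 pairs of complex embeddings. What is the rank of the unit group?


By Dirichlet's unit theorem:
rank = r1 + r2 - 1
= 6 + 12 - 1
= 17

17


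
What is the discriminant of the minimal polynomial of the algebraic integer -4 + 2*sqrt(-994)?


The element -4 + 2*sqrt(-994) has minimal polynomial:
x^2 + 8*x + 3992
Discriminant = (8)^2 - 4*(3992)
= 64 - 15968
= -15904

-15904


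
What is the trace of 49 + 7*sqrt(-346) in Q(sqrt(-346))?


Tr(a + b*sqrt(d)) = (a + b*sqrt(d)) + (a - b*sqrt(d)) = 2a
= 2 * (49)
= 98

98


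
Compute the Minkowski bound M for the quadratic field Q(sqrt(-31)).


d = -31, d mod 4 = 1, so disc(K) = d = -31; |disc(K)| = 31
Imaginary quadratic field, so n = 2, s = r2 = 1, r1 = 0
M = (n!/n^n) * (4/pi)^s * sqrt(|disc(K)|) = (2!/2^2) * (4/pi)^1 * sqrt(31)
= 0.5 * 1.273240 * 5.567764
= 3.5445

3.5445


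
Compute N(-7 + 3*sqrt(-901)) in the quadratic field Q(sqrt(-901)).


N(a + b*sqrt(d)) = a^2 - d*b^2
= (-7)^2 - (-901)*(3)^2
= 49 + 8109
= 8158

8158


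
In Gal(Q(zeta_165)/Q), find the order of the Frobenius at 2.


The Frobenius at p in Gal(Q(zeta_n)/Q) = (Z/nZ)* is the class of p, so its order is ord_165(2), the smallest k >= 1 with 2^k = 1 mod 165.
n = 165 = 3 * 5 * 11, phi(165) = 80; the order divides phi(n).
Divisors of 80: 1, 2, 4, 5, 8, 10, 16, 20, 40, 80
Repeated squaring mod 165: 2^1 = 2, 2^2 = 4, 2^4 = 16, 2^8 = 91, 2^16 = 31, 2^32 = 136, 2^64 = 16
Test divisors in increasing order:
  k=1: 2^1 = 2 mod 165
  k=2: 2^2 = 4 mod 165
  k=4: 2^4 = 16 mod 165
  k=5: 2^5 = 16 * 2 = 32 mod 165
  k=8: 2^8 = 91 mod 165
  k=10: 2^10 = 91 * 4 = 34 mod 165
  k=16: 2^16 = 31 mod 165
  k=20: 2^20 = 31 * 16 = 1 mod 165  <- first divisor giving 1
Order = 20

20


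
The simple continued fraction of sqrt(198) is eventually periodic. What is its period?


Run the CF algorithm for sqrt(198).
a_0 = floor(sqrt(198)) = 14; set m_0=0, q_0=1.
Recurrence: m' = q*a - m,  q' = (d - m'^2)/q,  a' = floor((a_0 + m')/q').
  step 1: m=14, q=2, a=14
  step 2: m=14, q=1, a=28
a_2 = 2*a_0 = 28, so the period closes here.
sqrt(198) = [14; 14, 28]
Period length = 2

2


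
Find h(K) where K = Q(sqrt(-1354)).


K = Q(sqrt(-1354)). d mod 4 = 2, so D = disc(K) = 4d = -5416
h(K) equals the number of primitive reduced positive-definite forms (a, b, c) = a*x^2 + b*x*y + c*y^2 with b^2 - 4ac = D,
where reduced means |b| <= a <= c, with b >= 0 whenever |b| = a or a = c, and primitive means gcd(a, b, c) = 1.
Reduced forces 3a^2 <= |D| = 5416, so 1 <= a <= 42; b must have the parity of D, and c = (b^2 - D)/(4a) must be an integer >= a.
Enumerate a = 1..42, b in [-a, a]:
  a=1: (1, 0, 1354)  [1]
  a=2: (2, 0, 677)  [1]
  a=3..4: none
  a=5: (5, -2, 271), (5, 2, 271)  [2]
  a=6: none
  a=7: (7, -4, 194), (7, 4, 194)  [2]
  a=8..9: none
  a=10: (10, -8, 137), (10, 8, 137)  [2]
  a=11..13: none
  a=14: (14, -4, 97), (14, 4, 97)  [2]
  a=15..22: none
  a=23: (23, -14, 61), (23, 14, 61)  [2]
  a=24: none
  a=25: (25, -22, 59), (25, 22, 59)  [2]
  a=26..28: none
  a=29: (29, -6, 47), (29, 6, 47)  [2]
  a=30: none
  a=31: (31, -28, 50), (31, 28, 50)  [2]
  a=32..34: none
  a=35: (35, -32, 46), (35, -18, 41), (35, 18, 41), (35, 32, 46)  [4]
  a=36..42: none
Total reduced forms: 1 + 1 + 2 + 2 + 2 + 2 + 2 + 2 + 2 + 2 + 4 = 22
h = 22

22


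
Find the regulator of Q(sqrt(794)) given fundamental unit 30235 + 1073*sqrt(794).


epsilon = 30235 + 1073*sqrt(794)
= 60470.0000
R = ln(60470.0000)
= 11.0099

11.0099


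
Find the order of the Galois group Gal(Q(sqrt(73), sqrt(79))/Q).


The 2 square roots of distinct primes are multiplicatively independent over Q,
so [K:Q] = 2^2 and Gal(K/Q) is isomorphic to (Z/2Z)^2.
|Gal| = 2^2 = 4

4


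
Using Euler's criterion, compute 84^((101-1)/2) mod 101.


p = 101 is prime and the exponent is (p-1)/2 = 50, so by Euler's criterion 84^50 = (84/101) = +1 or -1 mod 101.
Compute by square-and-multiply:
  50 = 32 + 16 + 2 (binary 110010)
  Repeated squaring mod 101: 84^1 = 84, 84^2 = 87, 84^4 = 95, 84^8 = 36, 84^16 = 84, 84^32 = 87
  84^50 = 84^32 * 84^16 * 84^2 = 87 * 84 * 87 mod 101
    87 * 84 = 7308 = 36 mod 101
    36 * 87 = 3132 = 1 mod 101
  84^50 = 1 mod 101
Result 1: 84 is a quadratic residue mod 101.
84^50 mod 101 = 1

1


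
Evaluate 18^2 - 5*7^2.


x^2 - d*y^2
= 18^2 - 5*7^2
= 324 - 245
= 79

79


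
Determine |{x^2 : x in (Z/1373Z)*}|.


For prime p, the number of non-zero quadratic residues is (p-1)/2.
= (1373-1)/2
= 686

686


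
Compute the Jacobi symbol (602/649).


Compute (602/649) via quadratic reciprocity:
  pull out 2: (2/649) = +1  (since 649 mod 8 = 1)
  reciprocity: (301/649) -> +(649/301)
  reduce: (47/301)
  reciprocity: (47/301) -> +(301/47)
  reduce: (19/47)
  reciprocity: (19/47) -> -(47/19)
  reduce: (9/19)
  reciprocity: (9/19) -> +(19/9)
  reduce: (1/9)
  (1/9) = 1
Product of signs = -1

-1


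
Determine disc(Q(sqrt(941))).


For K = Q(sqrt(d)) with d squarefree: disc(K) = d if d = 1 mod 4, and disc(K) = 4d if d = 2 or 3 mod 4.
Here d = 941, and d mod 4 = 1.
d = 1 mod 4 (O_K = Z[(1+sqrt(d))/2]), so disc(K) = d = 941

941


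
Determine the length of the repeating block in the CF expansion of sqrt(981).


Run the CF algorithm for sqrt(981).
a_0 = floor(sqrt(981)) = 31; set m_0=0, q_0=1.
Recurrence: m' = q*a - m,  q' = (d - m'^2)/q,  a' = floor((a_0 + m')/q').
  step 1: m=31, q=20, a=3
  step 2: m=29, q=7, a=8
  step 3: m=27, q=36, a=1
  step 4: m=9, q=25, a=1
  step 5: m=16, q=29, a=1
  step 6: m=13, q=28, a=1
  step 7: m=15, q=27, a=1
  step 8: m=12, q=31, a=1
  step 9: m=19, q=20, a=2
  step 10: m=21, q=27, a=1
  step 11: m=6, q=35, a=1
  step 12: m=29, q=4, a=15
  step 13: m=31, q=5, a=12
  step 14: m=29, q=28, a=2
  step 15: m=27, q=9, a=6
  step 16: m=27, q=28, a=2
  step 17: m=29, q=5, a=12
  step 18: m=31, q=4, a=15
  step 19: m=29, q=35, a=1
  step 20: m=6, q=27, a=1
  step 21: m=21, q=20, a=2
  step 22: m=19, q=31, a=1
  step 23: m=12, q=27, a=1
  step 24: m=15, q=28, a=1
  step 25: m=13, q=29, a=1
  step 26: m=16, q=25, a=1
  step 27: m=9, q=36, a=1
  step 28: m=27, q=7, a=8
  step 29: m=29, q=20, a=3
  step 30: m=31, q=1, a=62
a_30 = 2*a_0 = 62, so the period closes here.
sqrt(981) = [31; 3, 8, 1, 1, 1, 1, 1, 1, 2, 1, 1, 15, 12, 2, 6, 2, 12, 15, 1, 1, 2, 1, 1, 1, 1, 1, 1, 8, 3, 62]
Period length = 30

30


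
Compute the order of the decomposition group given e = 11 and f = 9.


|D_P| = e * f
= 11 * 9
= 99

99


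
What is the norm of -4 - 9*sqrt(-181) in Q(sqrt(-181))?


N(a + b*sqrt(d)) = a^2 - d*b^2
= (-4)^2 - (-181)*(-9)^2
= 16 + 14661
= 14677

14677


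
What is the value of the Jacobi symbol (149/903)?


Compute (149/903) via quadratic reciprocity:
  reciprocity: (149/903) -> +(903/149)
  reduce: (9/149)
  reciprocity: (9/149) -> +(149/9)
  reduce: (5/9)
  reciprocity: (5/9) -> +(9/5)
  reduce: (4/5)
  pull out 2: (2/5) = -1  (since 5 mod 8 = 5)
  pull out 2: (2/5) = -1  (since 5 mod 8 = 5)
  (1/5) = 1
Product of signs = 1

1


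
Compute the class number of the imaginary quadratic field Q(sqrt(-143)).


K = Q(sqrt(-143)). d mod 4 = 1, so D = disc(K) = d = -143
h(K) equals the number of primitive reduced positive-definite forms (a, b, c) = a*x^2 + b*x*y + c*y^2 with b^2 - 4ac = D,
where reduced means |b| <= a <= c, with b >= 0 whenever |b| = a or a = c, and primitive means gcd(a, b, c) = 1.
Reduced forces 3a^2 <= |D| = 143, so 1 <= a <= 6; b must have the parity of D, and c = (b^2 - D)/(4a) must be an integer >= a.
Enumerate a = 1..6, b in [-a, a]:
  a=1: (1, 1, 36)  [1]
  a=2: (2, -1, 18), (2, 1, 18)  [2]
  a=3: (3, -1, 12), (3, 1, 12)  [2]
  a=4: (4, -1, 9), (4, 1, 9)  [2]
  a=5: none
  a=6: (6, -5, 7), (6, 1, 6), (6, 5, 7)  [3]
Total reduced forms: 1 + 2 + 2 + 2 + 3 = 10
h = 10

10


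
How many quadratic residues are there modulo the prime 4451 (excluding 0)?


For prime p, the number of non-zero quadratic residues is (p-1)/2.
= (4451-1)/2
= 2225

2225


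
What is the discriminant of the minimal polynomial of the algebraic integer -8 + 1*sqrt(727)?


The element -8 + 1*sqrt(727) has minimal polynomial:
x^2 + 16*x - 663
Discriminant = (16)^2 - 4*(-663)
= 256 + 2652
= 2908

2908


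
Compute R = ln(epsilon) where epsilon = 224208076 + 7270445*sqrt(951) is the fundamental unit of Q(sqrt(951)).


epsilon = 224208076 + 7270445*sqrt(951)
= 4.4842e+08
R = ln(4.4842e+08)
= 19.9212

19.9212


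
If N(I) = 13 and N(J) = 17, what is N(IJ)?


N(IJ) = N(I) * N(J)
= 13 * 17
= 221

221


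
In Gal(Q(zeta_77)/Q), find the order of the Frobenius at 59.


The Frobenius at p in Gal(Q(zeta_n)/Q) = (Z/nZ)* is the class of p, so its order is ord_77(59), the smallest k >= 1 with 59^k = 1 mod 77.
n = 77 = 7 * 11, phi(77) = 60; the order divides phi(n).
Divisors of 60: 1, 2, 3, 4, 5, 6, 10, 12, 15, 20, 30, 60
Repeated squaring mod 77: 59^1 = 59, 59^2 = 16, 59^4 = 25, 59^8 = 9, 59^16 = 4, 59^32 = 16
Test divisors in increasing order:
  k=1: 59^1 = 59 mod 77
  k=2: 59^2 = 16 mod 77
  k=3: 59^3 = 16 * 59 = 20 mod 77
  k=4: 59^4 = 25 mod 77
  k=5: 59^5 = 25 * 59 = 12 mod 77
  k=6: 59^6 = 25 * 16 = 15 mod 77
  k=10: 59^10 = 9 * 16 = 67 mod 77
  k=12: 59^12 = 9 * 25 = 71 mod 77
  k=15: 59^15 = 9 * 25 * 16 * 59 = 34 mod 77
  k=20: 59^20 = 4 * 25 = 23 mod 77
  k=30: 59^30 = 4 * 9 * 25 * 16 = 1 mod 77  <- first divisor giving 1
Order = 30

30


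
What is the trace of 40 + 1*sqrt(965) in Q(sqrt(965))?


Tr(a + b*sqrt(d)) = (a + b*sqrt(d)) + (a - b*sqrt(d)) = 2a
= 2 * (40)
= 80

80


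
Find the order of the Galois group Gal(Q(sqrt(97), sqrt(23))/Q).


The 2 square roots of distinct primes are multiplicatively independent over Q,
so [K:Q] = 2^2 and Gal(K/Q) is isomorphic to (Z/2Z)^2.
|Gal| = 2^2 = 4

4


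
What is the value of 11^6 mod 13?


p = 13 is prime and the exponent is (p-1)/2 = 6, so by Euler's criterion 11^6 = (11/13) = +1 or -1 mod 13.
Compute by square-and-multiply:
  6 = 4 + 2 (binary 110)
  Repeated squaring mod 13: 11^1 = 11, 11^2 = 4, 11^4 = 3
  11^6 = 11^4 * 11^2 = 3 * 4 mod 13
    3 * 4 = 12 = 12 mod 13
  11^6 = 12 mod 13
Result 12 = p - 1 = -1 mod 13: 11 is a quadratic non-residue mod 13. As a residue in [0, p-1] the value is 12.
11^6 mod 13 = 12

12


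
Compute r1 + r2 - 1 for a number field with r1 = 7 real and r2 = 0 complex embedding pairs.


By Dirichlet's unit theorem:
rank = r1 + r2 - 1
= 7 + 0 - 1
= 6

6


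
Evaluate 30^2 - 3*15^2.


x^2 - d*y^2
= 30^2 - 3*15^2
= 900 - 675
= 225

225


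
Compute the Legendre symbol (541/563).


p = 563 is prime, so compute (541/563) with the reciprocity algorithm (Jacobi-symbol steps: pull out 2s via (2/n), flip via reciprocity, reduce):
  reciprocity: (541/563) -> +(563/541)
  reduce: (22/541)
  pull out 2: (2/541) = -1  (since 541 mod 8 = 5)
  reciprocity: (11/541) -> +(541/11)
  reduce: (2/11)
  pull out 2: (2/11) = -1  (since 11 mod 8 = 3)
  (1/11) = 1
Product of signs = 1
(541/563) = 1

1


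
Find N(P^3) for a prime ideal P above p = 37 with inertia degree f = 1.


N(P^a) = p^(a*f)
= 37^(3*1)
= 37^3
= 50653

50653


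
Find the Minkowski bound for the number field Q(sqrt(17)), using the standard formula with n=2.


d = 17, d mod 4 = 1, so disc(K) = d = 17; |disc(K)| = 17
Real quadratic field, so n = 2, s = r2 = 0, r1 = 2
M = (n!/n^n) * (4/pi)^s * sqrt(|disc(K)|) = (2!/2^2) * (4/pi)^0 * sqrt(17)
= 0.5 * 1.000000 * 4.123106
= 2.0616

2.0616


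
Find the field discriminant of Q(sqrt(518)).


For K = Q(sqrt(d)) with d squarefree: disc(K) = d if d = 1 mod 4, and disc(K) = 4d if d = 2 or 3 mod 4.
Here d = 518, and d mod 4 = 2.
d = 2 mod 4, not 1 (O_K = Z[sqrt(d)]), so disc(K) = 4d = 4 * (518) = 2072

2072


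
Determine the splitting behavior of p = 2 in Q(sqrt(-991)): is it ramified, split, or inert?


K = Q(sqrt(-991)). Since d mod 4 = 1, disc(K) = -991.
Check p | disc: -991 mod 2 = 1.
p=2 does not divide disc (d is 1 mod 4). 2 splits iff d = 1 mod 8.
d mod 8 = 1, so (d/2) = 1.
(d/p) = 1, so p splits: (p) = P*P' with e=1, f=1, g=2.
Therefore p is split.

split


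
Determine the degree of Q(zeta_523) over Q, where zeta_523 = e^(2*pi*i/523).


The degree equals Euler's totient phi(523).
523 = 523
phi(523) = 522

522


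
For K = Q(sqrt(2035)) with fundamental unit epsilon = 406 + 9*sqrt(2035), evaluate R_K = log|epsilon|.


epsilon = 406 + 9*sqrt(2035)
= 811.9988
R = ln(811.9988)
= 6.6995

6.6995


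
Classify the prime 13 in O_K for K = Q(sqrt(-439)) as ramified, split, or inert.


K = Q(sqrt(-439)). Since d mod 4 = 1, disc(K) = -439.
Check p | disc: -439 mod 13 = 3.
p does not divide disc. Compute Legendre symbol (d/p):
3^((13-1)/2) mod 13 = 1
(d/p) = 1, so p splits: (p) = P*P' with e=1, f=1, g=2.
Therefore p is split.

split


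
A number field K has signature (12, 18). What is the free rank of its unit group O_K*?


By Dirichlet's unit theorem:
rank = r1 + r2 - 1
= 12 + 18 - 1
= 29

29


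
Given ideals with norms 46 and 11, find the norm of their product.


N(IJ) = N(I) * N(J)
= 46 * 11
= 506

506


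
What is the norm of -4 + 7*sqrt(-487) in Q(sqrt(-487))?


N(a + b*sqrt(d)) = a^2 - d*b^2
= (-4)^2 - (-487)*(7)^2
= 16 + 23863
= 23879

23879


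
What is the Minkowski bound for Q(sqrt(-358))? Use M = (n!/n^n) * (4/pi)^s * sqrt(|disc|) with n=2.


d = -358, d mod 4 = 2, so disc(K) = 4d = -1432; |disc(K)| = 1432
Imaginary quadratic field, so n = 2, s = r2 = 1, r1 = 0
M = (n!/n^n) * (4/pi)^s * sqrt(|disc(K)|) = (2!/2^2) * (4/pi)^1 * sqrt(1432)
= 0.5 * 1.273240 * 37.841776
= 24.0908

24.0908


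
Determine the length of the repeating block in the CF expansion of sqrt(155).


Run the CF algorithm for sqrt(155).
a_0 = floor(sqrt(155)) = 12; set m_0=0, q_0=1.
Recurrence: m' = q*a - m,  q' = (d - m'^2)/q,  a' = floor((a_0 + m')/q').
  step 1: m=12, q=11, a=2
  step 2: m=10, q=5, a=4
  step 3: m=10, q=11, a=2
  step 4: m=12, q=1, a=24
a_4 = 2*a_0 = 24, so the period closes here.
sqrt(155) = [12; 2, 4, 2, 24]
Period length = 4

4


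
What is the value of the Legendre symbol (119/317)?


p = 317 is prime, so compute (119/317) with the reciprocity algorithm (Jacobi-symbol steps: pull out 2s via (2/n), flip via reciprocity, reduce):
  reciprocity: (119/317) -> +(317/119)
  reduce: (79/119)
  reciprocity: (79/119) -> -(119/79)
  reduce: (40/79)
  pull out 2: (2/79) = +1  (since 79 mod 8 = 7)
  pull out 2: (2/79) = +1  (since 79 mod 8 = 7)
  pull out 2: (2/79) = +1  (since 79 mod 8 = 7)
  reciprocity: (5/79) -> +(79/5)
  reduce: (4/5)
  pull out 2: (2/5) = -1  (since 5 mod 8 = 5)
  pull out 2: (2/5) = -1  (since 5 mod 8 = 5)
  (1/5) = 1
Product of signs = -1
(119/317) = -1

-1
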